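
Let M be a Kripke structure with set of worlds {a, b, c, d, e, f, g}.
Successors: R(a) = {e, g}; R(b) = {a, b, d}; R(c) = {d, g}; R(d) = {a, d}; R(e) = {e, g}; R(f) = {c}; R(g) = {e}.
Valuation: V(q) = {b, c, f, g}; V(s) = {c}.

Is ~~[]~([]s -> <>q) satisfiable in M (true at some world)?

No

Let φ = ~~[]~([]s -> <>q). Evaluate φ at each world:
  a (successors {e, g}): φ is false.
  b (successors {a, b, d}): φ is false.
  c (successors {d, g}): φ is false.
  d (successors {a, d}): φ is false.
  e (successors {e, g}): φ is false.
  f (successors {c}): φ is false.
  g (successors {e}): φ is false.
For instance, at b:
  At b: ~[]~([]s -> <>q) is true, so ~~[]~([]s -> <>q) is false.
    At b: []~([]s -> <>q) is false, so ~[]~([]s -> <>q) is true.
      At b: []~([]s -> <>q) requires ~([]s -> <>q) at every successor {a, b, d}.
        ~([]s -> <>q) fails at a, so []~([]s -> <>q) is false at b.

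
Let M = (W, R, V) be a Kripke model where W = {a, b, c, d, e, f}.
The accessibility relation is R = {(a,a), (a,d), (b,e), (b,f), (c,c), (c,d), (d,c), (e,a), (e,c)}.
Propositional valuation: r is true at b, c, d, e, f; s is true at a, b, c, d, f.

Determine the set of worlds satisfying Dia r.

Let φ = Dia r. Evaluate φ at each world:
  a (successors {a, d}): φ is true.
  b (successors {e, f}): φ is true.
  c (successors {c, d}): φ is true.
  d (successors {c}): φ is true.
  e (successors {a, c}): φ is true.
  f (successors ∅): φ is false.
For instance, at e:
  At e: Dia r requires r at some successor in {a, c}.
    r holds at c, so Dia r is true at e.
Satisfying worlds: {a, b, c, d, e}

a, b, c, d, e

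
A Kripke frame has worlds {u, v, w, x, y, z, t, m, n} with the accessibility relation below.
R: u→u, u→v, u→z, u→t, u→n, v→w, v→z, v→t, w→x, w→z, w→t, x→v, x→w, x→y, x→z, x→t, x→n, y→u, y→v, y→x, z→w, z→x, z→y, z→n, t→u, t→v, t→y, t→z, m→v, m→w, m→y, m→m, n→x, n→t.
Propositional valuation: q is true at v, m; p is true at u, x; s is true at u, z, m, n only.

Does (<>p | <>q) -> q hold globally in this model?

No

Let φ = (<>p | <>q) -> q. Evaluate φ at each world:
  u (successors {u, v, z, t, n}): φ is false.
  v (successors {w, z, t}): φ is true.
  w (successors {x, z, t}): φ is false.
  x (successors {v, w, y, z, t, n}): φ is false.
  y (successors {u, v, x}): φ is false.
  z (successors {w, x, y, n}): φ is false.
  t (successors {u, v, y, z}): φ is false.
  m (successors {v, w, y, m}): φ is true.
  n (successors {x, t}): φ is false.
Detail at u (counterexample):
  At u: <>p | <>q is true, q is false, so (<>p | <>q) -> q is false.
    At u: <>p is true, <>q is true, so <>p | <>q is true.
      At u: <>p requires p at some successor in {u, v, z, t, n}.
        p holds at u, so <>p is true at u.
      At u: <>q requires q at some successor in {u, v, z, t, n}.
        q holds at v, so <>q is true at u.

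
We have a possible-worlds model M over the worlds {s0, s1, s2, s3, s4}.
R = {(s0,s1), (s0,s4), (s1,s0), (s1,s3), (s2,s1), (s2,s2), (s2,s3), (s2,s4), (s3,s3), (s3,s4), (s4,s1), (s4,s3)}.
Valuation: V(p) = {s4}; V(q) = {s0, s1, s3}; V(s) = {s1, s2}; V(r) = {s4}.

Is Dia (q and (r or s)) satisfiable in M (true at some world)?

Yes

Let φ = Dia (q and (r or s)). Evaluate φ at each world:
  s0 (successors {s1, s4}): φ is true.
  s1 (successors {s0, s3}): φ is false.
  s2 (successors {s1, s2, s3, s4}): φ is true.
  s3 (successors {s3, s4}): φ is false.
  s4 (successors {s1, s3}): φ is true.
Detail at s0 (witness):
  At s0: Dia (q and (r or s)) requires q and (r or s) at some successor in {s1, s4}.
    q and (r or s) holds at s1, so Dia (q and (r or s)) is true at s0.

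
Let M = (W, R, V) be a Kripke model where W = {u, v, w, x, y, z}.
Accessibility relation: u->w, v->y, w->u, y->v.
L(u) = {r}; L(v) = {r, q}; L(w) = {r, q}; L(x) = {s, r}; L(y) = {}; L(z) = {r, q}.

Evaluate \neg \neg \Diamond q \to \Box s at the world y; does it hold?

Recall that \Box ψ holds at a world iff ψ holds at every accessible world, and \Diamond ψ holds iff ψ holds at some accessible world.
At y: \neg \neg \Diamond q is true, \Box s is false, so \neg \neg \Diamond q \to \Box s is false.
  At y: \neg \Diamond q is false, so \neg \neg \Diamond q is true.
    At y: \Diamond q is true, so \neg \Diamond q is false.
      At y: \Diamond q requires q at some successor in {v}.
        q holds at v, so \Diamond q is true at y.
  At y: \Box s requires s at every successor {v}.
    s fails at v, so \Box s is false at y.

No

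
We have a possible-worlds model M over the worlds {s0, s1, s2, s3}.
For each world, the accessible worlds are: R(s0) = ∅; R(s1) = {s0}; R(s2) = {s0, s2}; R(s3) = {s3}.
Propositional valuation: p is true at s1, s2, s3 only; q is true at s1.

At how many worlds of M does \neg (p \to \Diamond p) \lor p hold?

3

Let φ = \neg (p \to \Diamond p) \lor p. Evaluate φ at each world:
  s0 (successors ∅): φ is false.
  s1 (successors {s0}): φ is true.
  s2 (successors {s0, s2}): φ is true.
  s3 (successors {s3}): φ is true.
For instance, at s3:
  At s3: \neg (p \to \Diamond p) is false, p is true, so \neg (p \to \Diamond p) \lor p is true.
    At s3: p \to \Diamond p is true, so \neg (p \to \Diamond p) is false.
      At s3: p is true, \Diamond p is true, so p \to \Diamond p is true.
Satisfying worlds: {s1, s2, s3}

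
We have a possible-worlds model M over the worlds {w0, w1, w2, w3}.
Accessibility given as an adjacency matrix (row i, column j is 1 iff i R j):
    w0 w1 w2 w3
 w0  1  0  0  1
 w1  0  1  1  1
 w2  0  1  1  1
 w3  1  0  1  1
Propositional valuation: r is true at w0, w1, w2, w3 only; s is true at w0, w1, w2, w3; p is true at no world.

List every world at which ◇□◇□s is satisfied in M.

Let φ = ◇□◇□s. Evaluate φ at each world:
  w0 (successors {w0, w3}): φ is true.
  w1 (successors {w1, w2, w3}): φ is true.
  w2 (successors {w1, w2, w3}): φ is true.
  w3 (successors {w0, w2, w3}): φ is true.
For instance, at w0:
  At w0: ◇□◇□s requires □◇□s at some successor in {w0, w3}.
    □◇□s holds at w0, so ◇□◇□s is true at w0.
      At w0: □◇□s requires ◇□s at every successor {w0, w3}.
        At w0: ◇□s is true.
        At w3: ◇□s is true.
      So □◇□s is true at w0.
Satisfying worlds: {w0, w1, w2, w3}

w0, w1, w2, w3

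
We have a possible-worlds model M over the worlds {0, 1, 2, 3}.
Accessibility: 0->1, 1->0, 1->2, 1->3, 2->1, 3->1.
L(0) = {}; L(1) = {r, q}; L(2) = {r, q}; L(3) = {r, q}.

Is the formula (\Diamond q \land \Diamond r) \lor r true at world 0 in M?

At 0: \Diamond q \land \Diamond r is true, r is false, so (\Diamond q \land \Diamond r) \lor r is true.
  At 0: \Diamond q is true, \Diamond r is true, so \Diamond q \land \Diamond r is true.
    At 0: \Diamond q requires q at some successor in {1}.
      q holds at 1, so \Diamond q is true at 0.
    At 0: \Diamond r requires r at some successor in {1}.
      r holds at 1, so \Diamond r is true at 0.

Yes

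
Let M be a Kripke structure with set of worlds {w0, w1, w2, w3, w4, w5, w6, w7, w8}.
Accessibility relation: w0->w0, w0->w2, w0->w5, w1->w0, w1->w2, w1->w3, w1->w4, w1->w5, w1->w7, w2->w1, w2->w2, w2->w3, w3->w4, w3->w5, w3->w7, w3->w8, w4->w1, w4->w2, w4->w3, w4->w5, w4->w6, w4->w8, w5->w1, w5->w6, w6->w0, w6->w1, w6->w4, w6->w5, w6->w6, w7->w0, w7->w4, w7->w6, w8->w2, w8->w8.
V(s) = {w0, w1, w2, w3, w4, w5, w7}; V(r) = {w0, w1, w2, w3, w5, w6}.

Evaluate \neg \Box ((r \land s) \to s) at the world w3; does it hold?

At w3: \Box ((r \land s) \to s) is true, so \neg \Box ((r \land s) \to s) is false.
  At w3: \Box ((r \land s) \to s) requires (r \land s) \to s at every successor {w4, w5, w7, w8}.
    At w4: (r \land s) \to s is true.
    At w5: (r \land s) \to s is true.
    At w7: (r \land s) \to s is true.
    At w8: (r \land s) \to s is true.
  So \Box ((r \land s) \to s) is true at w3.

No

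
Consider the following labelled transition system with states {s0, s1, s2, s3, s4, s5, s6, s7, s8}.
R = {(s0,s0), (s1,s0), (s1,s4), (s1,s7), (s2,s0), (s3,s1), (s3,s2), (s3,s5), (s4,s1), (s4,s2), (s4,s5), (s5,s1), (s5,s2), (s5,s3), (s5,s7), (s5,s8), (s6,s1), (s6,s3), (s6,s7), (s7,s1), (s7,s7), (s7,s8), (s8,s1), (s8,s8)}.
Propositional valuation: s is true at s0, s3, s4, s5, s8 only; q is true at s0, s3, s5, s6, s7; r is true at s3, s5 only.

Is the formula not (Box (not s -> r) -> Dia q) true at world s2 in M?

No

At s2: Box (not s -> r) -> Dia q is true, so not (Box (not s -> r) -> Dia q) is false.
  At s2: Box (not s -> r) is true, Dia q is true, so Box (not s -> r) -> Dia q is true.
    At s2: Box (not s -> r) requires not s -> r at every successor {s0}.
      At s0: not s -> r is true.
    So Box (not s -> r) is true at s2.
    At s2: Dia q requires q at some successor in {s0}.
      q holds at s0, so Dia q is true at s2.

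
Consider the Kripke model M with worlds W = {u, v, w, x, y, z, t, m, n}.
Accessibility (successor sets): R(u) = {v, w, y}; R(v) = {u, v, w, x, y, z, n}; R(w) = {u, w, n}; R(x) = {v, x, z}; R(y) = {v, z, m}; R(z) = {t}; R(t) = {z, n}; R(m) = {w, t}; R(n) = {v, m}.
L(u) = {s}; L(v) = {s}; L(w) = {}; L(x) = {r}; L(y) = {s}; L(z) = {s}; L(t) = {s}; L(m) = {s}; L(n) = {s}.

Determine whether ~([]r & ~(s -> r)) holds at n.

At n: []r & ~(s -> r) is false, so ~([]r & ~(s -> r)) is true.
  At n: []r is false, ~(s -> r) is true, so []r & ~(s -> r) is false.
    At n: []r requires r at every successor {v, m}.
      r fails at v, so []r is false at n.

Yes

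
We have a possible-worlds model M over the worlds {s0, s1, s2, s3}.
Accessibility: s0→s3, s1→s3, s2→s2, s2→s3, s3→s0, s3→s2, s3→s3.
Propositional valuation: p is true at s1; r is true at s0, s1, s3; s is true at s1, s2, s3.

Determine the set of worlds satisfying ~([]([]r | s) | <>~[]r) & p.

none

Recall that []ψ holds at a world iff ψ holds at every accessible world, and <>ψ holds iff ψ holds at some accessible world.
Let φ = ~([]([]r | s) | <>~[]r) & p. Evaluate φ at each world:
  s0 (successors {s3}): φ is false.
  s1 (successors {s3}): φ is false.
  s2 (successors {s2, s3}): φ is false.
  s3 (successors {s0, s2, s3}): φ is false.
For instance, at s0:
  At s0: ~([]([]r | s) | <>~[]r) is false, p is false, so ~([]([]r | s) | <>~[]r) & p is false.
    At s0: []([]r | s) | <>~[]r is true, so ~([]([]r | s) | <>~[]r) is false.
      At s0: []([]r | s) is true, <>~[]r is true, so []([]r | s) | <>~[]r is true.
Satisfying worlds: none.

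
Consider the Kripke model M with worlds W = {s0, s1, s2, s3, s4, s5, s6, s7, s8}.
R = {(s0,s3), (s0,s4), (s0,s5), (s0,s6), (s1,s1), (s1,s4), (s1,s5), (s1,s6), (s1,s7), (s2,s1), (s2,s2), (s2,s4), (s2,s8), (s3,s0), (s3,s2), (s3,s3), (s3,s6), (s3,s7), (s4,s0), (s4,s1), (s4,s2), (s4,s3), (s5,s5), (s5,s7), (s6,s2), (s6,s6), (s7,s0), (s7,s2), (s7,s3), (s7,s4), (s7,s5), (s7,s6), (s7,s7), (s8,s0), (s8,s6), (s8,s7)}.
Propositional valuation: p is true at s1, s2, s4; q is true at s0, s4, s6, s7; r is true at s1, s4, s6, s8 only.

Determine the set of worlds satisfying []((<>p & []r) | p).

none

Let φ = []((<>p & []r) | p). Evaluate φ at each world:
  s0 (successors {s3, s4, s5, s6}): φ is false.
  s1 (successors {s1, s4, s5, s6, s7}): φ is false.
  s2 (successors {s1, s2, s4, s8}): φ is false.
  s3 (successors {s0, s2, s3, s6, s7}): φ is false.
  s4 (successors {s0, s1, s2, s3}): φ is false.
  s5 (successors {s5, s7}): φ is false.
  s6 (successors {s2, s6}): φ is false.
  s7 (successors {s0, s2, s3, s4, s5, s6, s7}): φ is false.
  s8 (successors {s0, s6, s7}): φ is false.
For instance, at s0:
  At s0: []((<>p & []r) | p) requires (<>p & []r) | p at every successor {s3, s4, s5, s6}.
    (<>p & []r) | p fails at s3, so []((<>p & []r) | p) is false at s0.
      At s3: <>p & []r is false, p is false, so (<>p & []r) | p is false.
Satisfying worlds: none.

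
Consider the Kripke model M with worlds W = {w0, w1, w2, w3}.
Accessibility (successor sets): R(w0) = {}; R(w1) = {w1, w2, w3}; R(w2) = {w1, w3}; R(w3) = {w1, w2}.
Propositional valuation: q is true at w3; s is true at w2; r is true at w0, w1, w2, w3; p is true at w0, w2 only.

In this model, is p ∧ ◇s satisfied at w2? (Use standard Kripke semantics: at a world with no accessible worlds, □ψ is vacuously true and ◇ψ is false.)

No

At w2: p is true, ◇s is false, so p ∧ ◇s is false.
  At w2: ◇s requires s at some successor in {w1, w3}.
    At w1: s is false.
    At w3: s is false.
  So ◇s is false at w2.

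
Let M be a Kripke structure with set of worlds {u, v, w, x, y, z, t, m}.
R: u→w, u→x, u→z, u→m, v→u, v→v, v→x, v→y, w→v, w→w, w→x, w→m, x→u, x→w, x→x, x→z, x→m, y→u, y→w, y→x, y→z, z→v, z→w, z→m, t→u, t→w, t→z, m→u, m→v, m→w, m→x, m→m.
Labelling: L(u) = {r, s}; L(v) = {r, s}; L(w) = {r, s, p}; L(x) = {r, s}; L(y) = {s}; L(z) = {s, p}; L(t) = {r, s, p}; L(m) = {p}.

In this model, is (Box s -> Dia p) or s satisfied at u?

Yes

Recall that Box ψ holds at a world iff ψ holds at every accessible world, and Dia ψ holds iff ψ holds at some accessible world.
At u: Box s -> Dia p is true, s is true, so (Box s -> Dia p) or s is true.
  At u: Box s is false, Dia p is true, so Box s -> Dia p is true.
    At u: Box s requires s at every successor {w, x, z, m}.
      s fails at m, so Box s is false at u.
    At u: Dia p requires p at some successor in {w, x, z, m}.
      p holds at w, so Dia p is true at u.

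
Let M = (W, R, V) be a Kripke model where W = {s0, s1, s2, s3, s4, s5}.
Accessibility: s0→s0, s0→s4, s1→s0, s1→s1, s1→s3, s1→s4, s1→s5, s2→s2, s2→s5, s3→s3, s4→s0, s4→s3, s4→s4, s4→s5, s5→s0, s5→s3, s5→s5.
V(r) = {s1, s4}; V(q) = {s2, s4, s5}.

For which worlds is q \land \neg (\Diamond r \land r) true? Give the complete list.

s2, s5

Recall that \Diamond ψ holds at a world iff ψ holds at some accessible world.
Let φ = q \land \neg (\Diamond r \land r). Evaluate φ at each world:
  s0 (successors {s0, s4}): φ is false.
  s1 (successors {s0, s1, s3, s4, s5}): φ is false.
  s2 (successors {s2, s5}): φ is true.
  s3 (successors {s3}): φ is false.
  s4 (successors {s0, s3, s4, s5}): φ is false.
  s5 (successors {s0, s3, s5}): φ is true.
For instance, at s3:
  At s3: q is false, \neg (\Diamond r \land r) is true, so q \land \neg (\Diamond r \land r) is false.
    At s3: \Diamond r \land r is false, so \neg (\Diamond r \land r) is true.
      At s3: \Diamond r is false, r is false, so \Diamond r \land r is false.
Satisfying worlds: {s2, s5}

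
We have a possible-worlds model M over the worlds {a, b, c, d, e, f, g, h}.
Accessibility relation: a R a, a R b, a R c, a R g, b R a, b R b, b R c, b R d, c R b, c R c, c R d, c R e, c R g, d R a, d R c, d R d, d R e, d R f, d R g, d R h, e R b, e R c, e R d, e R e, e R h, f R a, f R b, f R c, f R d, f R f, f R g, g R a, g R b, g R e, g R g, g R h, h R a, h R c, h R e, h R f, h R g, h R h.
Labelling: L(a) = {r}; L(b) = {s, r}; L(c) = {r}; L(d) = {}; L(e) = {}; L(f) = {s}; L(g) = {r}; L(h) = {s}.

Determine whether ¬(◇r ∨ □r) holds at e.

No

Recall that □ψ holds at a world iff ψ holds at every accessible world, and ◇ψ holds iff ψ holds at some accessible world.
At e: ◇r ∨ □r is true, so ¬(◇r ∨ □r) is false.
  At e: ◇r is true, □r is false, so ◇r ∨ □r is true.
    At e: ◇r requires r at some successor in {b, c, d, e, h}.
      r holds at b, so ◇r is true at e.
    At e: □r requires r at every successor {b, c, d, e, h}.
      r fails at d, so □r is false at e.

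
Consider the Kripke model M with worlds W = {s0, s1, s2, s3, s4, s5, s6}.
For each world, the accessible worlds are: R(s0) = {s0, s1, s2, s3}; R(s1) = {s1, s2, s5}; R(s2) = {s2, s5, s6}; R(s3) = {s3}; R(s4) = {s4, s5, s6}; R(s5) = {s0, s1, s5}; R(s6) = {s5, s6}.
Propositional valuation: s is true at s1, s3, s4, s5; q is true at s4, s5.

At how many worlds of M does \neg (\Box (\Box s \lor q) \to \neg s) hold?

Let φ = \neg (\Box (\Box s \lor q) \to \neg s). Evaluate φ at each world:
  s0 (successors {s0, s1, s2, s3}): φ is false.
  s1 (successors {s1, s2, s5}): φ is false.
  s2 (successors {s2, s5, s6}): φ is false.
  s3 (successors {s3}): φ is true.
  s4 (successors {s4, s5, s6}): φ is false.
  s5 (successors {s0, s1, s5}): φ is false.
  s6 (successors {s5, s6}): φ is false.
For instance, at s6:
  At s6: \Box (\Box s \lor q) \to \neg s is true, so \neg (\Box (\Box s \lor q) \to \neg s) is false.
    At s6: \Box (\Box s \lor q) is false, \neg s is true, so \Box (\Box s \lor q) \to \neg s is true.
      At s6: \Box (\Box s \lor q) requires \Box s \lor q at every successor {s5, s6}.
        \Box s \lor q fails at s6, so \Box (\Box s \lor q) is false at s6.
Satisfying worlds: {s3}

1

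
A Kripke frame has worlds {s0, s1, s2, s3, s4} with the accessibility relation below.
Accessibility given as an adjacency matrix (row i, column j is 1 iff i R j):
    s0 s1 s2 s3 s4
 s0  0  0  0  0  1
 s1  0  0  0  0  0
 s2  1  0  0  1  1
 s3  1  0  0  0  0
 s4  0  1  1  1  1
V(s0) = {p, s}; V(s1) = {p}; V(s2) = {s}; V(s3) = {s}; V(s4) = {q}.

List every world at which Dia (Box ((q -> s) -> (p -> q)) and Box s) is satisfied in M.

s4

Let φ = Dia (Box ((q -> s) -> (p -> q)) and Box s). Evaluate φ at each world:
  s0 (successors {s4}): φ is false.
  s1 (successors ∅): φ is false.
  s2 (successors {s0, s3, s4}): φ is false.
  s3 (successors {s0}): φ is false.
  s4 (successors {s1, s2, s3, s4}): φ is true.
For instance, at s0:
  At s0: Dia (Box ((q -> s) -> (p -> q)) and Box s) requires Box ((q -> s) -> (p -> q)) and Box s at some successor in {s4}.
    At s4: Box ((q -> s) -> (p -> q)) and Box s is false.
  So Dia (Box ((q -> s) -> (p -> q)) and Box s) is false at s0.
Satisfying worlds: {s4}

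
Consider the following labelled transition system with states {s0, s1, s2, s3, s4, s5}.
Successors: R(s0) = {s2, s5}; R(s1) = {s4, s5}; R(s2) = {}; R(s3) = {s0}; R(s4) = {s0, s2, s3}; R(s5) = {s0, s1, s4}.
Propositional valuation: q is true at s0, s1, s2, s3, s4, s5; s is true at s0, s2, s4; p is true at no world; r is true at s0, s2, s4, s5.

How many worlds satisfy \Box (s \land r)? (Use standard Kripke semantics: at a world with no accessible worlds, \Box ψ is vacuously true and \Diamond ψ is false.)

2

Recall that \Box ψ holds at a world iff ψ holds at every accessible world, and \Diamond ψ holds iff ψ holds at some accessible world.
Let φ = \Box (s \land r). Evaluate φ at each world:
  s0 (successors {s2, s5}): φ is false.
  s1 (successors {s4, s5}): φ is false.
  s2 (successors ∅): φ is true.
  s3 (successors {s0}): φ is true.
  s4 (successors {s0, s2, s3}): φ is false.
  s5 (successors {s0, s1, s4}): φ is false.
For instance, at s3:
  At s3: \Box (s \land r) requires s \land r at every successor {s0}.
    At s0: s \land r is true.
  So \Box (s \land r) is true at s3.
Satisfying worlds: {s2, s3}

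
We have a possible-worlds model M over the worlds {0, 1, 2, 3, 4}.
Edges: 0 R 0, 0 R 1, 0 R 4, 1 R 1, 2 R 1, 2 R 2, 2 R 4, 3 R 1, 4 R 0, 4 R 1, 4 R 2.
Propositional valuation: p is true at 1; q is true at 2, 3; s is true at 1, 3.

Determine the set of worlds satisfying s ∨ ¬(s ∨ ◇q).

0, 1, 3

Recall that ◇ψ holds at a world iff ψ holds at some accessible world.
Let φ = s ∨ ¬(s ∨ ◇q). Evaluate φ at each world:
  0 (successors {0, 1, 4}): φ is true.
  1 (successors {1}): φ is true.
  2 (successors {1, 2, 4}): φ is false.
  3 (successors {1}): φ is true.
  4 (successors {0, 1, 2}): φ is false.
For instance, at 3:
  At 3: s is true, ¬(s ∨ ◇q) is false, so s ∨ ¬(s ∨ ◇q) is true.
    At 3: s ∨ ◇q is true, so ¬(s ∨ ◇q) is false.
      At 3: s is true, ◇q is false, so s ∨ ◇q is true.
Satisfying worlds: {0, 1, 3}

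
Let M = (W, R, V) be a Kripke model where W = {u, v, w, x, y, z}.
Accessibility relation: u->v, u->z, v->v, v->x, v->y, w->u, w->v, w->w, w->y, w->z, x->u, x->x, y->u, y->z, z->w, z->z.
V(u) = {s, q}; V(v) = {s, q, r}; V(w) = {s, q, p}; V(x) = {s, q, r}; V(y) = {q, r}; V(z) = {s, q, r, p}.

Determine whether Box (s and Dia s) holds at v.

No

At v: Box (s and Dia s) requires s and Dia s at every successor {v, x, y}.
  s and Dia s fails at y, so Box (s and Dia s) is false at v.
    At y: s is false, Dia s is true, so s and Dia s is false.
      At y: Dia s requires s at some successor in {u, z}.
        s holds at u, so Dia s is true at y.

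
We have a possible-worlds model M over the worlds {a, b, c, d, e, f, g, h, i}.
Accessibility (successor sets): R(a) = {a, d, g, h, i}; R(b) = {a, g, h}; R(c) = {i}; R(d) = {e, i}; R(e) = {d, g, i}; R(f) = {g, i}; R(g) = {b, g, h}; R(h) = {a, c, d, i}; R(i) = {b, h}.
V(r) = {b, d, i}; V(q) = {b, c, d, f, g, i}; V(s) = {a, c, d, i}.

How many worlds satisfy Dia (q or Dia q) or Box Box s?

Let φ = Dia (q or Dia q) or Box Box s. Evaluate φ at each world:
  a (successors {a, d, g, h, i}): φ is true.
  b (successors {a, g, h}): φ is true.
  c (successors {i}): φ is true.
  d (successors {e, i}): φ is true.
  e (successors {d, g, i}): φ is true.
  f (successors {g, i}): φ is true.
  g (successors {b, g, h}): φ is true.
  h (successors {a, c, d, i}): φ is true.
  i (successors {b, h}): φ is true.
For instance, at d:
  At d: Dia (q or Dia q) is true, Box Box s is false, so Dia (q or Dia q) or Box Box s is true.
    At d: Dia (q or Dia q) requires q or Dia q at some successor in {e, i}.
      q or Dia q holds at e, so Dia (q or Dia q) is true at d.
    At d: Box Box s requires Box s at every successor {e, i}.
      Box s fails at e, so Box Box s is false at d.
Satisfying worlds: {a, b, c, d, e, f, g, h, i}

9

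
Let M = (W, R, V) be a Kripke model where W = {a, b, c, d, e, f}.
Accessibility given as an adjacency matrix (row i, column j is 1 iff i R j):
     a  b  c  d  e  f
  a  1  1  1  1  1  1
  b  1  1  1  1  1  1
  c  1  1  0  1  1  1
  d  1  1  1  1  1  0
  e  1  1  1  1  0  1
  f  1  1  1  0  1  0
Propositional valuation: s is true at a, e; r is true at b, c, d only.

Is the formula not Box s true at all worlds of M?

Yes

Let φ = not Box s. Evaluate φ at each world:
  a (successors {a, b, c, d, e, f}): φ is true.
  b (successors {a, b, c, d, e, f}): φ is true.
  c (successors {a, b, d, e, f}): φ is true.
  d (successors {a, b, c, d, e}): φ is true.
  e (successors {a, b, c, d, f}): φ is true.
  f (successors {a, b, c, e}): φ is true.
For instance, at b:
  At b: Box s is false, so not Box s is true.
    At b: Box s requires s at every successor {a, b, c, d, e, f}.
      s fails at b, so Box s is false at b.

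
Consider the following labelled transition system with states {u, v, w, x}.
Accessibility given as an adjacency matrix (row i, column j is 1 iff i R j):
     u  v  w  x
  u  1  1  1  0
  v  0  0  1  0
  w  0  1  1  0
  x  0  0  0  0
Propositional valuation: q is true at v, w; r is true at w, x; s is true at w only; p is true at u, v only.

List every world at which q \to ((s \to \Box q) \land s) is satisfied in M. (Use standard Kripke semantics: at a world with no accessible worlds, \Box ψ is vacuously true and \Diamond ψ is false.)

u, w, x

Recall that \Box ψ holds at a world iff ψ holds at every accessible world, and \Diamond ψ holds iff ψ holds at some accessible world.
Let φ = q \to ((s \to \Box q) \land s). Evaluate φ at each world:
  u (successors {u, v, w}): φ is true.
  v (successors {w}): φ is false.
  w (successors {v, w}): φ is true.
  x (successors ∅): φ is true.
For instance, at v:
  At v: q is true, (s \to \Box q) \land s is false, so q \to ((s \to \Box q) \land s) is false.
    At v: s \to \Box q is true, s is false, so (s \to \Box q) \land s is false.
      At v: s is false, \Box q is true, so s \to \Box q is true.
Satisfying worlds: {u, w, x}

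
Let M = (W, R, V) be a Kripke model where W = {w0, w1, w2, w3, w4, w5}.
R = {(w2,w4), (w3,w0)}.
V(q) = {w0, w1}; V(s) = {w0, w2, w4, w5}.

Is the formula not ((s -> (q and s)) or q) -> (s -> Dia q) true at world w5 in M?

No

Recall that Dia ψ holds at a world iff ψ holds at some accessible world.
At w5: not ((s -> (q and s)) or q) is true, s -> Dia q is false, so not ((s -> (q and s)) or q) -> (s -> Dia q) is false.
  At w5: s is true, Dia q is false, so s -> Dia q is false.
    At w5: no accessible worlds, so Dia q is false.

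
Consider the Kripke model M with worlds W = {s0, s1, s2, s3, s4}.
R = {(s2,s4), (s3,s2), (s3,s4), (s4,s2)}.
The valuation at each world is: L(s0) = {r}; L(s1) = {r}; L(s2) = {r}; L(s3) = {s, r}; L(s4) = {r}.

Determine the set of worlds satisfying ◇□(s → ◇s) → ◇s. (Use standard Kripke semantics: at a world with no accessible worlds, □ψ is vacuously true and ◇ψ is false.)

s0, s1

Let φ = ◇□(s → ◇s) → ◇s. Evaluate φ at each world:
  s0 (successors ∅): φ is true.
  s1 (successors ∅): φ is true.
  s2 (successors {s4}): φ is false.
  s3 (successors {s2, s4}): φ is false.
  s4 (successors {s2}): φ is false.
For instance, at s3:
  At s3: ◇□(s → ◇s) is true, ◇s is false, so ◇□(s → ◇s) → ◇s is false.
    At s3: ◇□(s → ◇s) requires □(s → ◇s) at some successor in {s2, s4}.
      □(s → ◇s) holds at s2, so ◇□(s → ◇s) is true at s3.
    At s3: ◇s requires s at some successor in {s2, s4}.
      At s2: s is false.
      At s4: s is false.
    So ◇s is false at s3.
Satisfying worlds: {s0, s1}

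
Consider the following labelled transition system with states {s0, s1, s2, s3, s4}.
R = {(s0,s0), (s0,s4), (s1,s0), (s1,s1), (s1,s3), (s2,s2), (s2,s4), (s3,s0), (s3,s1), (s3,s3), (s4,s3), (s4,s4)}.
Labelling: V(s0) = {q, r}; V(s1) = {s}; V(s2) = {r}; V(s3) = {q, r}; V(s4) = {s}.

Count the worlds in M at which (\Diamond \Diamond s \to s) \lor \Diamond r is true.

5

Recall that \Diamond ψ holds at a world iff ψ holds at some accessible world.
Let φ = (\Diamond \Diamond s \to s) \lor \Diamond r. Evaluate φ at each world:
  s0 (successors {s0, s4}): φ is true.
  s1 (successors {s0, s1, s3}): φ is true.
  s2 (successors {s2, s4}): φ is true.
  s3 (successors {s0, s1, s3}): φ is true.
  s4 (successors {s3, s4}): φ is true.
For instance, at s2:
  At s2: \Diamond \Diamond s \to s is false, \Diamond r is true, so (\Diamond \Diamond s \to s) \lor \Diamond r is true.
    At s2: \Diamond \Diamond s is true, s is false, so \Diamond \Diamond s \to s is false.
      At s2: \Diamond \Diamond s requires \Diamond s at some successor in {s2, s4}.
        \Diamond s holds at s2, so \Diamond \Diamond s is true at s2.
    At s2: \Diamond r requires r at some successor in {s2, s4}.
      r holds at s2, so \Diamond r is true at s2.
Satisfying worlds: {s0, s1, s2, s3, s4}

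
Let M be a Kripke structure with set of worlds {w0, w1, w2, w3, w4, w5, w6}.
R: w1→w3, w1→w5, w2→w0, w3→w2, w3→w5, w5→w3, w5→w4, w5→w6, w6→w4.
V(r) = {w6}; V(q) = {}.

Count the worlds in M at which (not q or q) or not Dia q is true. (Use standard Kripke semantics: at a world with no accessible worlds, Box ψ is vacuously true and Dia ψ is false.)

7

Let φ = (not q or q) or not Dia q. Evaluate φ at each world:
  w0 (successors ∅): φ is true.
  w1 (successors {w3, w5}): φ is true.
  w2 (successors {w0}): φ is true.
  w3 (successors {w2, w5}): φ is true.
  w4 (successors ∅): φ is true.
  w5 (successors {w3, w4, w6}): φ is true.
  w6 (successors {w4}): φ is true.
For instance, at w5:
  At w5: not q or q is true, not Dia q is true, so (not q or q) or not Dia q is true.
    At w5: Dia q is false, so not Dia q is true.
      At w5: Dia q requires q at some successor in {w3, w4, w6}.
        At w3: q is false.
        At w4: q is false.
        At w6: q is false.
      So Dia q is false at w5.
Satisfying worlds: {w0, w1, w2, w3, w4, w5, w6}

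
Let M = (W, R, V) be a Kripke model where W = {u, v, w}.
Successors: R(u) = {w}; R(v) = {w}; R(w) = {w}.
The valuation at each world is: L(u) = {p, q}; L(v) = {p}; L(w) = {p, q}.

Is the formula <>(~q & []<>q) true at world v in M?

No

Recall that []ψ holds at a world iff ψ holds at every accessible world, and <>ψ holds iff ψ holds at some accessible world.
At v: <>(~q & []<>q) requires ~q & []<>q at some successor in {w}.
  At w: ~q & []<>q is false.
So <>(~q & []<>q) is false at v.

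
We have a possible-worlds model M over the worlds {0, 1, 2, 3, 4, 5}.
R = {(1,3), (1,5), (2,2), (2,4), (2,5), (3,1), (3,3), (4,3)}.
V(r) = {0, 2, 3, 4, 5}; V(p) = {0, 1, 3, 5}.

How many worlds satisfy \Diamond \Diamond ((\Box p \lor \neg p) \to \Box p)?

4

Recall that \Box ψ holds at a world iff ψ holds at every accessible world, and \Diamond ψ holds iff ψ holds at some accessible world.
Let φ = \Diamond \Diamond ((\Box p \lor \neg p) \to \Box p). Evaluate φ at each world:
  0 (successors ∅): φ is false.
  1 (successors {3, 5}): φ is true.
  2 (successors {2, 4, 5}): φ is true.
  3 (successors {1, 3}): φ is true.
  4 (successors {3}): φ is true.
  5 (successors ∅): φ is false.
For instance, at 2:
  At 2: \Diamond \Diamond ((\Box p \lor \neg p) \to \Box p) requires \Diamond ((\Box p \lor \neg p) \to \Box p) at some successor in {2, 4, 5}.
    \Diamond ((\Box p \lor \neg p) \to \Box p) holds at 2, so \Diamond \Diamond ((\Box p \lor \neg p) \to \Box p) is true at 2.
      At 2: \Diamond ((\Box p \lor \neg p) \to \Box p) requires (\Box p \lor \neg p) \to \Box p at some successor in {2, 4, 5}.
        (\Box p \lor \neg p) \to \Box p holds at 4, so \Diamond ((\Box p \lor \neg p) \to \Box p) is true at 2.
Satisfying worlds: {1, 2, 3, 4}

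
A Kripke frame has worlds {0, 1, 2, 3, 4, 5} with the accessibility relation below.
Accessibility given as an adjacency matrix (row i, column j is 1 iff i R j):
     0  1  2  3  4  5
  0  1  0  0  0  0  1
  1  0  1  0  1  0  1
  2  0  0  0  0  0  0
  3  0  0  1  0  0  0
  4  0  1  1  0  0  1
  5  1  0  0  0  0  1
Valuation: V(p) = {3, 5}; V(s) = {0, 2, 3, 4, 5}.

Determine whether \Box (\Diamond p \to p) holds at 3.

At 3: \Box (\Diamond p \to p) requires \Diamond p \to p at every successor {2}.
    At 2: \Diamond p is false, p is false, so \Diamond p \to p is true.
      At 2: no accessible worlds, so \Diamond p is false.
So \Box (\Diamond p \to p) is true at 3.

Yes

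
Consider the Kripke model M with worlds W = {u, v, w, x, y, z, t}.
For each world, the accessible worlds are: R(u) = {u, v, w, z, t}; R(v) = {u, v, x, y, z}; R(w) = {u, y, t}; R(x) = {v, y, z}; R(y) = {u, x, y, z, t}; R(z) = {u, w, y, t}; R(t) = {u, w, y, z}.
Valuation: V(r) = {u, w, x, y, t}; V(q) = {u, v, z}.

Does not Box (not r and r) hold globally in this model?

Let φ = not Box (not r and r). Evaluate φ at each world:
  u (successors {u, v, w, z, t}): φ is true.
  v (successors {u, v, x, y, z}): φ is true.
  w (successors {u, y, t}): φ is true.
  x (successors {v, y, z}): φ is true.
  y (successors {u, x, y, z, t}): φ is true.
  z (successors {u, w, y, t}): φ is true.
  t (successors {u, w, y, z}): φ is true.
For instance, at u:
  At u: Box (not r and r) is false, so not Box (not r and r) is true.
    At u: Box (not r and r) requires not r and r at every successor {u, v, w, z, t}.
      not r and r fails at u, so Box (not r and r) is false at u.

Yes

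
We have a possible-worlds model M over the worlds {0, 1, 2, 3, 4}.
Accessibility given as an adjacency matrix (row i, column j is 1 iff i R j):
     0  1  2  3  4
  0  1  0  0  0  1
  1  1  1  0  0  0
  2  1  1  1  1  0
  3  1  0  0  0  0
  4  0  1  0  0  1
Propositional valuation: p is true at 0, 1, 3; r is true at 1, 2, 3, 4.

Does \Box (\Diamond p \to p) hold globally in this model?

No

Let φ = \Box (\Diamond p \to p). Evaluate φ at each world:
  0 (successors {0, 4}): φ is false.
  1 (successors {0, 1}): φ is true.
  2 (successors {0, 1, 2, 3}): φ is false.
  3 (successors {0}): φ is true.
  4 (successors {1, 4}): φ is false.
Detail at 0 (counterexample):
  At 0: \Box (\Diamond p \to p) requires \Diamond p \to p at every successor {0, 4}.
    \Diamond p \to p fails at 4, so \Box (\Diamond p \to p) is false at 0.
      At 4: \Diamond p is true, p is false, so \Diamond p \to p is false.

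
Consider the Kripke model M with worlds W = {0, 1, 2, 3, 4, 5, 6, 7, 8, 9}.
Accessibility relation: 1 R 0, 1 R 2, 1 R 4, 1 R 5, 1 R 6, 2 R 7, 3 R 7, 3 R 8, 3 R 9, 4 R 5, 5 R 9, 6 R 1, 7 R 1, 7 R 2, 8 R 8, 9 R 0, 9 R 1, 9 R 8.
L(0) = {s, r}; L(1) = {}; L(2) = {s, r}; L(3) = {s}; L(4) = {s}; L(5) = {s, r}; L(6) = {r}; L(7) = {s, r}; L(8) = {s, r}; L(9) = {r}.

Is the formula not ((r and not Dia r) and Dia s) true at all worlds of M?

Let φ = not ((r and not Dia r) and Dia s). Evaluate φ at each world:
  0 (successors ∅): φ is true.
  1 (successors {0, 2, 4, 5, 6}): φ is true.
  2 (successors {7}): φ is true.
  3 (successors {7, 8, 9}): φ is true.
  4 (successors {5}): φ is true.
  5 (successors {9}): φ is true.
  6 (successors {1}): φ is true.
  7 (successors {1, 2}): φ is true.
  8 (successors {8}): φ is true.
  9 (successors {0, 1, 8}): φ is true.
For instance, at 3:
  At 3: (r and not Dia r) and Dia s is false, so not ((r and not Dia r) and Dia s) is true.
    At 3: r and not Dia r is false, Dia s is true, so (r and not Dia r) and Dia s is false.
      At 3: r is false, not Dia r is false, so r and not Dia r is false.
      At 3: Dia s requires s at some successor in {7, 8, 9}.
        s holds at 7, so Dia s is true at 3.

Yes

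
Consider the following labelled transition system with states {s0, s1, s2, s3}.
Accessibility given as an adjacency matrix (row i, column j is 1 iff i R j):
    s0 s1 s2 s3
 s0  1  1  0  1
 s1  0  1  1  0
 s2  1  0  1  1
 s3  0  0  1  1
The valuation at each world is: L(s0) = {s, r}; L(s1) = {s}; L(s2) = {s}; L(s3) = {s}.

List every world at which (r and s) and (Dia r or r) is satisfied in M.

Let φ = (r and s) and (Dia r or r). Evaluate φ at each world:
  s0 (successors {s0, s1, s3}): φ is true.
  s1 (successors {s1, s2}): φ is false.
  s2 (successors {s0, s2, s3}): φ is false.
  s3 (successors {s2, s3}): φ is false.
For instance, at s3:
  At s3: r and s is false, Dia r or r is false, so (r and s) and (Dia r or r) is false.
    At s3: Dia r is false, r is false, so Dia r or r is false.
      At s3: Dia r requires r at some successor in {s2, s3}.
        At s2: r is false.
        At s3: r is false.
      So Dia r is false at s3.
Satisfying worlds: {s0}

s0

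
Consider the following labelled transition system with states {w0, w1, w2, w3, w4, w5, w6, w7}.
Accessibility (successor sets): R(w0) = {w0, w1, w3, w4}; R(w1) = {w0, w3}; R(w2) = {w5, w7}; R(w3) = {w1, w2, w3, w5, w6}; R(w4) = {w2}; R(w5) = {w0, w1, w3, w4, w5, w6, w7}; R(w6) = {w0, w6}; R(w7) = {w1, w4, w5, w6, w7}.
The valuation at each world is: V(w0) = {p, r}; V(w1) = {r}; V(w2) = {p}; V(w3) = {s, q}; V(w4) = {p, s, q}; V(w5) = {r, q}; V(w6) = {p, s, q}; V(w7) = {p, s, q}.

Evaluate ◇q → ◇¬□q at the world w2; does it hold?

At w2: ◇q is true, ◇¬□q is true, so ◇q → ◇¬□q is true.
  At w2: ◇q requires q at some successor in {w5, w7}.
    q holds at w5, so ◇q is true at w2.
  At w2: ◇¬□q requires ¬□q at some successor in {w5, w7}.
    ¬□q holds at w5, so ◇¬□q is true at w2.
      At w5: □q is false, so ¬□q is true.

Yes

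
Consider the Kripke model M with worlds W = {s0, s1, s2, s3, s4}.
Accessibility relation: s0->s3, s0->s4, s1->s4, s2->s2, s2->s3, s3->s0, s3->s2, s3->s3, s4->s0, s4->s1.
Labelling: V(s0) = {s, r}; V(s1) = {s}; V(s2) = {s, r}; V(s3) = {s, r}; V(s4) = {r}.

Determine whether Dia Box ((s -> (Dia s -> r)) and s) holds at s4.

No

Recall that Box ψ holds at a world iff ψ holds at every accessible world, and Dia ψ holds iff ψ holds at some accessible world.
At s4: Dia Box ((s -> (Dia s -> r)) and s) requires Box ((s -> (Dia s -> r)) and s) at some successor in {s0, s1}.
  At s0: Box ((s -> (Dia s -> r)) and s) is false.
  At s1: Box ((s -> (Dia s -> r)) and s) is false.
So Dia Box ((s -> (Dia s -> r)) and s) is false at s4.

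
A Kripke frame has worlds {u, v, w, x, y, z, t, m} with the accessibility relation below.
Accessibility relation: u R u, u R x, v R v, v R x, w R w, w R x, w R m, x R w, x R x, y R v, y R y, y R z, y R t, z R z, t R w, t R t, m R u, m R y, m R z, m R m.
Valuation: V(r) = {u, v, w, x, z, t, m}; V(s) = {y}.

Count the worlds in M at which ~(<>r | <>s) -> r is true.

8

Let φ = ~(<>r | <>s) -> r. Evaluate φ at each world:
  u (successors {u, x}): φ is true.
  v (successors {v, x}): φ is true.
  w (successors {w, x, m}): φ is true.
  x (successors {w, x}): φ is true.
  y (successors {v, y, z, t}): φ is true.
  z (successors {z}): φ is true.
  t (successors {w, t}): φ is true.
  m (successors {u, y, z, m}): φ is true.
For instance, at y:
  At y: ~(<>r | <>s) is false, r is false, so ~(<>r | <>s) -> r is true.
    At y: <>r | <>s is true, so ~(<>r | <>s) is false.
      At y: <>r is true, <>s is true, so <>r | <>s is true.
Satisfying worlds: {u, v, w, x, y, z, t, m}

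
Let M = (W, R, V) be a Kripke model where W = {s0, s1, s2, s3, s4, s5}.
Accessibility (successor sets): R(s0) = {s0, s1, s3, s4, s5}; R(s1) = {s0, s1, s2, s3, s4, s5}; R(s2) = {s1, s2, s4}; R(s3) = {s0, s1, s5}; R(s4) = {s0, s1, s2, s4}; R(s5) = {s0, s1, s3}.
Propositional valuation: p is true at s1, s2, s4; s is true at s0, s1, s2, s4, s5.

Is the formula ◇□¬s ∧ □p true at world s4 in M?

No

At s4: ◇□¬s is false, □p is false, so ◇□¬s ∧ □p is false.
  At s4: ◇□¬s requires □¬s at some successor in {s0, s1, s2, s4}.
    At s0: □¬s is false.
    At s1: □¬s is false.
    At s2: □¬s is false.
    At s4: □¬s is false.
  So ◇□¬s is false at s4.
  At s4: □p requires p at every successor {s0, s1, s2, s4}.
    p fails at s0, so □p is false at s4.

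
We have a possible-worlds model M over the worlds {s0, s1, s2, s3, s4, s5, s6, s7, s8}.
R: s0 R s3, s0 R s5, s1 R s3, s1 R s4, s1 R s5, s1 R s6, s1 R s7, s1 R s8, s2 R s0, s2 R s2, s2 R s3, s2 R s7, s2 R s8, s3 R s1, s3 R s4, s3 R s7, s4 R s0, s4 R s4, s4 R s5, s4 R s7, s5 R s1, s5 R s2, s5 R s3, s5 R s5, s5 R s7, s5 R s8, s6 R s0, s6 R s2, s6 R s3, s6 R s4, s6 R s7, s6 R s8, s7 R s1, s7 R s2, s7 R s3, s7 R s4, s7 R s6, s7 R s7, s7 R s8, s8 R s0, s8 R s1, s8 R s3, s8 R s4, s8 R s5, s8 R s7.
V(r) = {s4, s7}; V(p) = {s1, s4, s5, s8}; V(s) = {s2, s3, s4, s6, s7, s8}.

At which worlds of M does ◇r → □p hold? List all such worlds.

s0

Let φ = ◇r → □p. Evaluate φ at each world:
  s0 (successors {s3, s5}): φ is true.
  s1 (successors {s3, s4, s5, s6, s7, s8}): φ is false.
  s2 (successors {s0, s2, s3, s7, s8}): φ is false.
  s3 (successors {s1, s4, s7}): φ is false.
  s4 (successors {s0, s4, s5, s7}): φ is false.
  s5 (successors {s1, s2, s3, s5, s7, s8}): φ is false.
  s6 (successors {s0, s2, s3, s4, s7, s8}): φ is false.
  s7 (successors {s1, s2, s3, s4, s6, s7, s8}): φ is false.
  s8 (successors {s0, s1, s3, s4, s5, s7}): φ is false.
For instance, at s0:
  At s0: ◇r is false, □p is false, so ◇r → □p is true.
    At s0: ◇r requires r at some successor in {s3, s5}.
      At s3: r is false.
      At s5: r is false.
    So ◇r is false at s0.
    At s0: □p requires p at every successor {s3, s5}.
      p fails at s3, so □p is false at s0.
Satisfying worlds: {s0}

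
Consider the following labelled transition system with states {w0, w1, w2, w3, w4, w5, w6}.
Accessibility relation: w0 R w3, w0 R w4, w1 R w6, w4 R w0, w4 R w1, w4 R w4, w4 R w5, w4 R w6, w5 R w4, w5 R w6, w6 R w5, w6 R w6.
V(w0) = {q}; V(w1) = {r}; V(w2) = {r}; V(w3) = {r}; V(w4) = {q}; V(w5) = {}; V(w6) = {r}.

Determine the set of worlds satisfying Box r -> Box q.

Let φ = Box r -> Box q. Evaluate φ at each world:
  w0 (successors {w3, w4}): φ is true.
  w1 (successors {w6}): φ is false.
  w2 (successors ∅): φ is true.
  w3 (successors ∅): φ is true.
  w4 (successors {w0, w1, w4, w5, w6}): φ is true.
  w5 (successors {w4, w6}): φ is true.
  w6 (successors {w5, w6}): φ is true.
For instance, at w0:
  At w0: Box r is false, Box q is false, so Box r -> Box q is true.
    At w0: Box r requires r at every successor {w3, w4}.
      r fails at w4, so Box r is false at w0.
    At w0: Box q requires q at every successor {w3, w4}.
      q fails at w3, so Box q is false at w0.
Satisfying worlds: {w0, w2, w3, w4, w5, w6}

w0, w2, w3, w4, w5, w6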